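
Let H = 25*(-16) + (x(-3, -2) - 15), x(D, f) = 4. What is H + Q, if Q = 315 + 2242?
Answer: 2146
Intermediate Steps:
Q = 2557
H = -411 (H = 25*(-16) + (4 - 15) = -400 - 11 = -411)
H + Q = -411 + 2557 = 2146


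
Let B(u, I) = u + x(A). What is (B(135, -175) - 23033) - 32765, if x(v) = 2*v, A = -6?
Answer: -55675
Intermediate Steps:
B(u, I) = -12 + u (B(u, I) = u + 2*(-6) = u - 12 = -12 + u)
(B(135, -175) - 23033) - 32765 = ((-12 + 135) - 23033) - 32765 = (123 - 23033) - 32765 = -22910 - 32765 = -55675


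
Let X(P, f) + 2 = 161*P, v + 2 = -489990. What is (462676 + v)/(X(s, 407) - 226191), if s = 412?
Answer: 27316/159861 ≈ 0.17087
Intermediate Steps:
v = -489992 (v = -2 - 489990 = -489992)
X(P, f) = -2 + 161*P
(462676 + v)/(X(s, 407) - 226191) = (462676 - 489992)/((-2 + 161*412) - 226191) = -27316/((-2 + 66332) - 226191) = -27316/(66330 - 226191) = -27316/(-159861) = -27316*(-1/159861) = 27316/159861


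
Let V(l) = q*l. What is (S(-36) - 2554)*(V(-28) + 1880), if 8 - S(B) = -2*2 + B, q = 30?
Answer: -2606240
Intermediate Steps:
S(B) = 12 - B (S(B) = 8 - (-2*2 + B) = 8 - (-4 + B) = 8 + (4 - B) = 12 - B)
V(l) = 30*l
(S(-36) - 2554)*(V(-28) + 1880) = ((12 - 1*(-36)) - 2554)*(30*(-28) + 1880) = ((12 + 36) - 2554)*(-840 + 1880) = (48 - 2554)*1040 = -2506*1040 = -2606240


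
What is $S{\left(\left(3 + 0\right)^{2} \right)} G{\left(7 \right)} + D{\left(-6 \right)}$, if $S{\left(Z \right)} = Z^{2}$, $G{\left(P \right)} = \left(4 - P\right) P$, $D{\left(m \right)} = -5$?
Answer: $-1706$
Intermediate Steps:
$G{\left(P \right)} = P \left(4 - P\right)$
$S{\left(\left(3 + 0\right)^{2} \right)} G{\left(7 \right)} + D{\left(-6 \right)} = \left(\left(3 + 0\right)^{2}\right)^{2} \cdot 7 \left(4 - 7\right) - 5 = \left(3^{2}\right)^{2} \cdot 7 \left(4 - 7\right) - 5 = 9^{2} \cdot 7 \left(-3\right) - 5 = 81 \left(-21\right) - 5 = -1701 - 5 = -1706$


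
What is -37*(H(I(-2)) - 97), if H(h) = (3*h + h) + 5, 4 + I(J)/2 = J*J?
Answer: 3404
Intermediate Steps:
I(J) = -8 + 2*J² (I(J) = -8 + 2*(J*J) = -8 + 2*J²)
H(h) = 5 + 4*h (H(h) = 4*h + 5 = 5 + 4*h)
-37*(H(I(-2)) - 97) = -37*((5 + 4*(-8 + 2*(-2)²)) - 97) = -37*((5 + 4*(-8 + 2*4)) - 97) = -37*((5 + 4*(-8 + 8)) - 97) = -37*((5 + 4*0) - 97) = -37*((5 + 0) - 97) = -37*(5 - 97) = -37*(-92) = 3404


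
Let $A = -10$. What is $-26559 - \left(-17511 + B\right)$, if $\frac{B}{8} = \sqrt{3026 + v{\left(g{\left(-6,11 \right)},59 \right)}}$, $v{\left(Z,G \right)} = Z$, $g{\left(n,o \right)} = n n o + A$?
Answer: $-9048 - 16 \sqrt{853} \approx -9515.3$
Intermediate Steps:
$g{\left(n,o \right)} = -10 + o n^{2}$ ($g{\left(n,o \right)} = n n o - 10 = n^{2} o - 10 = o n^{2} - 10 = -10 + o n^{2}$)
$B = 16 \sqrt{853}$ ($B = 8 \sqrt{3026 - \left(10 - 11 \left(-6\right)^{2}\right)} = 8 \sqrt{3026 + \left(-10 + 11 \cdot 36\right)} = 8 \sqrt{3026 + \left(-10 + 396\right)} = 8 \sqrt{3026 + 386} = 8 \sqrt{3412} = 8 \cdot 2 \sqrt{853} = 16 \sqrt{853} \approx 467.3$)
$-26559 - \left(-17511 + B\right) = -26559 - \left(-17511 + 16 \sqrt{853}\right) = -26559 + \left(17511 - 16 \sqrt{853}\right) = -9048 - 16 \sqrt{853}$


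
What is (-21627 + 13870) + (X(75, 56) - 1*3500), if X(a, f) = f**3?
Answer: 164359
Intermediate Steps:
(-21627 + 13870) + (X(75, 56) - 1*3500) = (-21627 + 13870) + (56**3 - 1*3500) = -7757 + (175616 - 3500) = -7757 + 172116 = 164359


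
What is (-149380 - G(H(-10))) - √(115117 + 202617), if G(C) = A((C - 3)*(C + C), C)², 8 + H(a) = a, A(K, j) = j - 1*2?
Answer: -149780 - √317734 ≈ -1.5034e+5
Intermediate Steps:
A(K, j) = -2 + j (A(K, j) = j - 2 = -2 + j)
H(a) = -8 + a
G(C) = (-2 + C)²
(-149380 - G(H(-10))) - √(115117 + 202617) = (-149380 - (-2 + (-8 - 10))²) - √(115117 + 202617) = (-149380 - (-2 - 18)²) - √317734 = (-149380 - 1*(-20)²) - √317734 = (-149380 - 1*400) - √317734 = (-149380 - 400) - √317734 = -149780 - √317734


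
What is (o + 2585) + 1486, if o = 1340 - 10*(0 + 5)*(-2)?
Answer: 5511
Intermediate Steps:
o = 1440 (o = 1340 - 10*5*(-2) = 1340 - 50*(-2) = 1340 - 1*(-100) = 1340 + 100 = 1440)
(o + 2585) + 1486 = (1440 + 2585) + 1486 = 4025 + 1486 = 5511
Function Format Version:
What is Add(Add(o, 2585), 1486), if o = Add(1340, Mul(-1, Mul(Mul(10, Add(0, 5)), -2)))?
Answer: 5511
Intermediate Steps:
o = 1440 (o = Add(1340, Mul(-1, Mul(Mul(10, 5), -2))) = Add(1340, Mul(-1, Mul(50, -2))) = Add(1340, Mul(-1, -100)) = Add(1340, 100) = 1440)
Add(Add(o, 2585), 1486) = Add(Add(1440, 2585), 1486) = Add(4025, 1486) = 5511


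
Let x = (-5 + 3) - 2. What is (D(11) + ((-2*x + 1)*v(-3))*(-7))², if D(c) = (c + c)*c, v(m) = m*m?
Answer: 105625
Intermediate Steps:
x = -4 (x = -2 - 2 = -4)
v(m) = m²
D(c) = 2*c² (D(c) = (2*c)*c = 2*c²)
(D(11) + ((-2*x + 1)*v(-3))*(-7))² = (2*11² + ((-2*(-4) + 1)*(-3)²)*(-7))² = (2*121 + ((8 + 1)*9)*(-7))² = (242 + (9*9)*(-7))² = (242 + 81*(-7))² = (242 - 567)² = (-325)² = 105625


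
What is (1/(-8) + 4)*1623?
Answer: 50313/8 ≈ 6289.1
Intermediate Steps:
(1/(-8) + 4)*1623 = (-⅛ + 4)*1623 = (31/8)*1623 = 50313/8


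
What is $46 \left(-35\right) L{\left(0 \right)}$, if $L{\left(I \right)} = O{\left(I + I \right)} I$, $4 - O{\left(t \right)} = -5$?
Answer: $0$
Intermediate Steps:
$O{\left(t \right)} = 9$ ($O{\left(t \right)} = 4 - -5 = 4 + 5 = 9$)
$L{\left(I \right)} = 9 I$
$46 \left(-35\right) L{\left(0 \right)} = 46 \left(-35\right) 9 \cdot 0 = \left(-1610\right) 0 = 0$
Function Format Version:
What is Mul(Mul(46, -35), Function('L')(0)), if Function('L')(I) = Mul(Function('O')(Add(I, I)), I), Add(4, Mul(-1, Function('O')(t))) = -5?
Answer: 0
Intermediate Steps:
Function('O')(t) = 9 (Function('O')(t) = Add(4, Mul(-1, -5)) = Add(4, 5) = 9)
Function('L')(I) = Mul(9, I)
Mul(Mul(46, -35), Function('L')(0)) = Mul(Mul(46, -35), Mul(9, 0)) = Mul(-1610, 0) = 0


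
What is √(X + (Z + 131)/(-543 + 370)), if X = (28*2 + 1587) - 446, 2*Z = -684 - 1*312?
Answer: 2*√8972126/173 ≈ 34.628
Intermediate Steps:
Z = -498 (Z = (-684 - 1*312)/2 = (-684 - 312)/2 = (½)*(-996) = -498)
X = 1197 (X = (56 + 1587) - 446 = 1643 - 446 = 1197)
√(X + (Z + 131)/(-543 + 370)) = √(1197 + (-498 + 131)/(-543 + 370)) = √(1197 - 367/(-173)) = √(1197 - 367*(-1/173)) = √(1197 + 367/173) = √(207448/173) = 2*√8972126/173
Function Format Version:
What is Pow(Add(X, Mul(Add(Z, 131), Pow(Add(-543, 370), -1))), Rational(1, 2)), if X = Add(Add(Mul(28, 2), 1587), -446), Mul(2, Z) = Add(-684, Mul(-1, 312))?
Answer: Mul(Rational(2, 173), Pow(8972126, Rational(1, 2))) ≈ 34.628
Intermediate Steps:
Z = -498 (Z = Mul(Rational(1, 2), Add(-684, Mul(-1, 312))) = Mul(Rational(1, 2), Add(-684, -312)) = Mul(Rational(1, 2), -996) = -498)
X = 1197 (X = Add(Add(56, 1587), -446) = Add(1643, -446) = 1197)
Pow(Add(X, Mul(Add(Z, 131), Pow(Add(-543, 370), -1))), Rational(1, 2)) = Pow(Add(1197, Mul(Add(-498, 131), Pow(Add(-543, 370), -1))), Rational(1, 2)) = Pow(Add(1197, Mul(-367, Pow(-173, -1))), Rational(1, 2)) = Pow(Add(1197, Mul(-367, Rational(-1, 173))), Rational(1, 2)) = Pow(Add(1197, Rational(367, 173)), Rational(1, 2)) = Pow(Rational(207448, 173), Rational(1, 2)) = Mul(Rational(2, 173), Pow(8972126, Rational(1, 2)))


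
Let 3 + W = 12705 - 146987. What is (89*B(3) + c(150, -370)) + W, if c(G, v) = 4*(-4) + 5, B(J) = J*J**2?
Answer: -131893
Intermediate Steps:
B(J) = J**3
W = -134285 (W = -3 + (12705 - 146987) = -3 - 134282 = -134285)
c(G, v) = -11 (c(G, v) = -16 + 5 = -11)
(89*B(3) + c(150, -370)) + W = (89*3**3 - 11) - 134285 = (89*27 - 11) - 134285 = (2403 - 11) - 134285 = 2392 - 134285 = -131893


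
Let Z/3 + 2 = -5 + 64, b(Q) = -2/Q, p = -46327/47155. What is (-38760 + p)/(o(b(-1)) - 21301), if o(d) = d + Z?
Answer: 1827774127/996290840 ≈ 1.8346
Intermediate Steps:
p = -46327/47155 (p = -46327*1/47155 = -46327/47155 ≈ -0.98244)
Z = 171 (Z = -6 + 3*(-5 + 64) = -6 + 3*59 = -6 + 177 = 171)
o(d) = 171 + d (o(d) = d + 171 = 171 + d)
(-38760 + p)/(o(b(-1)) - 21301) = (-38760 - 46327/47155)/((171 - 2/(-1)) - 21301) = -1827774127/(47155*((171 - 2*(-1)) - 21301)) = -1827774127/(47155*((171 + 2) - 21301)) = -1827774127/(47155*(173 - 21301)) = -1827774127/47155/(-21128) = -1827774127/47155*(-1/21128) = 1827774127/996290840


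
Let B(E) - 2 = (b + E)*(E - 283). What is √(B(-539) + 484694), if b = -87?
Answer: 2*√249817 ≈ 999.63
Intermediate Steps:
B(E) = 2 + (-283 + E)*(-87 + E) (B(E) = 2 + (-87 + E)*(E - 283) = 2 + (-87 + E)*(-283 + E) = 2 + (-283 + E)*(-87 + E))
√(B(-539) + 484694) = √((24623 + (-539)² - 370*(-539)) + 484694) = √((24623 + 290521 + 199430) + 484694) = √(514574 + 484694) = √999268 = 2*√249817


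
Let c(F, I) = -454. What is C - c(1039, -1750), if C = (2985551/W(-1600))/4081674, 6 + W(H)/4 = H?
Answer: 11904182908753/26220673776 ≈ 454.00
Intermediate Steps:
W(H) = -24 + 4*H
C = -2985551/26220673776 (C = (2985551/(-24 + 4*(-1600)))/4081674 = (2985551/(-24 - 6400))*(1/4081674) = (2985551/(-6424))*(1/4081674) = (2985551*(-1/6424))*(1/4081674) = -2985551/6424*1/4081674 = -2985551/26220673776 ≈ -0.00011386)
C - c(1039, -1750) = -2985551/26220673776 - 1*(-454) = -2985551/26220673776 + 454 = 11904182908753/26220673776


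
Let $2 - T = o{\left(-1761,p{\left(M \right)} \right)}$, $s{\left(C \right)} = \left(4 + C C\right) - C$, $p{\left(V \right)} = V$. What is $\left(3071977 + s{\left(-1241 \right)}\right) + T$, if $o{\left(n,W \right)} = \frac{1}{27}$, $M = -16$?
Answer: $\frac{124559234}{27} \approx 4.6133 \cdot 10^{6}$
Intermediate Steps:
$s{\left(C \right)} = 4 + C^{2} - C$ ($s{\left(C \right)} = \left(4 + C^{2}\right) - C = 4 + C^{2} - C$)
$o{\left(n,W \right)} = \frac{1}{27}$
$T = \frac{53}{27}$ ($T = 2 - \frac{1}{27} = \frac{53}{27} \approx 1.963$)
$\left(3071977 + s{\left(-1241 \right)}\right) + T = \left(3071977 + \left(4 + \left(-1241\right)^{2} - -1241\right)\right) + \frac{53}{27} = \left(3071977 + \left(4 + 1540081 + 1241\right)\right) + \frac{53}{27} = \left(3071977 + 1541326\right) + \frac{53}{27} = 4613303 + \frac{53}{27} = \frac{124559234}{27}$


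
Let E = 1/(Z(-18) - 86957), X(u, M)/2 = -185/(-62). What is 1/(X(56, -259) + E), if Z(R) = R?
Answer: 2696225/16090344 ≈ 0.16757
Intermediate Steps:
X(u, M) = 185/31 (X(u, M) = 2*(-185/(-62)) = 2*(-185*(-1/62)) = 2*(185/62) = 185/31)
E = -1/86975 (E = 1/(-18 - 86957) = 1/(-86975) = -1/86975 ≈ -1.1498e-5)
1/(X(56, -259) + E) = 1/(185/31 - 1/86975) = 1/(16090344/2696225) = 2696225/16090344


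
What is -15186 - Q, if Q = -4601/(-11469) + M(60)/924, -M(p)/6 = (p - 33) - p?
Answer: -2438454097/160566 ≈ -15187.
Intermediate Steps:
M(p) = 198 (M(p) = -6*((p - 33) - p) = -6*((-33 + p) - p) = -6*(-33) = 198)
Q = 98821/160566 (Q = -4601/(-11469) + 198/924 = -4601*(-1/11469) + 198*(1/924) = 4601/11469 + 3/14 = 98821/160566 ≈ 0.61545)
-15186 - Q = -15186 - 1*98821/160566 = -15186 - 98821/160566 = -2438454097/160566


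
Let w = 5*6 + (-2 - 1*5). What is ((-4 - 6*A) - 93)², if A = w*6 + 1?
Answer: 866761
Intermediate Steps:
w = 23 (w = 30 + (-2 - 5) = 30 - 7 = 23)
A = 139 (A = 23*6 + 1 = 138 + 1 = 139)
((-4 - 6*A) - 93)² = ((-4 - 6*139) - 93)² = ((-4 - 834) - 93)² = (-838 - 93)² = (-931)² = 866761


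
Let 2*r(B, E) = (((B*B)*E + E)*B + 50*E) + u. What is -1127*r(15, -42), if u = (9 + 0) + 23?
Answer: 81396448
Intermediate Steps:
u = 32 (u = 9 + 23 = 32)
r(B, E) = 16 + 25*E + B*(E + E*B²)/2 (r(B, E) = ((((B*B)*E + E)*B + 50*E) + 32)/2 = (((B²*E + E)*B + 50*E) + 32)/2 = (((E*B² + E)*B + 50*E) + 32)/2 = (((E + E*B²)*B + 50*E) + 32)/2 = ((B*(E + E*B²) + 50*E) + 32)/2 = ((50*E + B*(E + E*B²)) + 32)/2 = (32 + 50*E + B*(E + E*B²))/2 = 16 + 25*E + B*(E + E*B²)/2)
-1127*r(15, -42) = -1127*(16 + 25*(-42) + (½)*15*(-42) + (½)*(-42)*15³) = -1127*(16 - 1050 - 315 + (½)*(-42)*3375) = -1127*(16 - 1050 - 315 - 70875) = -1127*(-72224) = 81396448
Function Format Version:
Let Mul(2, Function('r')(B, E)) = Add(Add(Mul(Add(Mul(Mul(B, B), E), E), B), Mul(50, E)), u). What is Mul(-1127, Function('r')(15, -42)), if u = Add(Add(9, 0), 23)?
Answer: 81396448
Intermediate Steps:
u = 32 (u = Add(9, 23) = 32)
Function('r')(B, E) = Add(16, Mul(25, E), Mul(Rational(1, 2), B, Add(E, Mul(E, Pow(B, 2))))) (Function('r')(B, E) = Mul(Rational(1, 2), Add(Add(Mul(Add(Mul(Mul(B, B), E), E), B), Mul(50, E)), 32)) = Mul(Rational(1, 2), Add(Add(Mul(Add(Mul(Pow(B, 2), E), E), B), Mul(50, E)), 32)) = Mul(Rational(1, 2), Add(Add(Mul(Add(Mul(E, Pow(B, 2)), E), B), Mul(50, E)), 32)) = Mul(Rational(1, 2), Add(Add(Mul(Add(E, Mul(E, Pow(B, 2))), B), Mul(50, E)), 32)) = Mul(Rational(1, 2), Add(Add(Mul(B, Add(E, Mul(E, Pow(B, 2)))), Mul(50, E)), 32)) = Mul(Rational(1, 2), Add(Add(Mul(50, E), Mul(B, Add(E, Mul(E, Pow(B, 2))))), 32)) = Mul(Rational(1, 2), Add(32, Mul(50, E), Mul(B, Add(E, Mul(E, Pow(B, 2)))))) = Add(16, Mul(25, E), Mul(Rational(1, 2), B, Add(E, Mul(E, Pow(B, 2))))))
Mul(-1127, Function('r')(15, -42)) = Mul(-1127, Add(16, Mul(25, -42), Mul(Rational(1, 2), 15, -42), Mul(Rational(1, 2), -42, Pow(15, 3)))) = Mul(-1127, Add(16, -1050, -315, Mul(Rational(1, 2), -42, 3375))) = Mul(-1127, Add(16, -1050, -315, -70875)) = Mul(-1127, -72224) = 81396448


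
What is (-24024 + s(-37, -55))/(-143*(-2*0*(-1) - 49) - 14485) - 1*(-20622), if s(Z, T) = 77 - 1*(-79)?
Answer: 77117592/3739 ≈ 20625.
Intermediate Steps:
s(Z, T) = 156 (s(Z, T) = 77 + 79 = 156)
(-24024 + s(-37, -55))/(-143*(-2*0*(-1) - 49) - 14485) - 1*(-20622) = (-24024 + 156)/(-143*(-2*0*(-1) - 49) - 14485) - 1*(-20622) = -23868/(-143*(0*(-1) - 49) - 14485) + 20622 = -23868/(-143*(0 - 49) - 14485) + 20622 = -23868/(-143*(-49) - 14485) + 20622 = -23868/(7007 - 14485) + 20622 = -23868/(-7478) + 20622 = -23868*(-1/7478) + 20622 = 11934/3739 + 20622 = 77117592/3739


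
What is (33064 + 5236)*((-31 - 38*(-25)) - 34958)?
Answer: -1303693700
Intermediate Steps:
(33064 + 5236)*((-31 - 38*(-25)) - 34958) = 38300*((-31 + 950) - 34958) = 38300*(919 - 34958) = 38300*(-34039) = -1303693700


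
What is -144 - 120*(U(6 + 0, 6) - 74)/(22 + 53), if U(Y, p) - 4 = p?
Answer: -208/5 ≈ -41.600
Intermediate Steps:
U(Y, p) = 4 + p
-144 - 120*(U(6 + 0, 6) - 74)/(22 + 53) = -144 - 120*((4 + 6) - 74)/(22 + 53) = -144 - 120*(10 - 74)/75 = -144 - (-7680)/75 = -144 - 120*(-64/75) = -144 + 512/5 = -208/5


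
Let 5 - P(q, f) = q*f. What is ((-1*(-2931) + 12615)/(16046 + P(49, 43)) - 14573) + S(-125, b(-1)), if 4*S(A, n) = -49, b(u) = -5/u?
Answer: -16946765/1162 ≈ -14584.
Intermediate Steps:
S(A, n) = -49/4 (S(A, n) = (1/4)*(-49) = -49/4)
P(q, f) = 5 - f*q (P(q, f) = 5 - q*f = 5 - f*q)
((-1*(-2931) + 12615)/(16046 + P(49, 43)) - 14573) + S(-125, b(-1)) = ((-1*(-2931) + 12615)/(16046 + (5 - 1*43*49)) - 14573) - 49/4 = ((2931 + 12615)/(16046 + (5 - 2107)) - 14573) - 49/4 = (15546/(16046 - 2102) - 14573) - 49/4 = (15546/13944 - 14573) - 49/4 = (15546*(1/13944) - 14573) - 49/4 = (2591/2324 - 14573) - 49/4 = -33865061/2324 - 49/4 = -16946765/1162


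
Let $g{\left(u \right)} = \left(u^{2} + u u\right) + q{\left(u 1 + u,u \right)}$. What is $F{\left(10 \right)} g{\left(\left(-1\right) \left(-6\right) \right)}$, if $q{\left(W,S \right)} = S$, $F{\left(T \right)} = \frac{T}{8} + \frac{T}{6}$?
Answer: $\frac{455}{2} \approx 227.5$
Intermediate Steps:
$F{\left(T \right)} = \frac{7 T}{24}$ ($F{\left(T \right)} = T \frac{1}{8} + T \frac{1}{6} = \frac{T}{8} + \frac{T}{6} = \frac{7 T}{24}$)
$g{\left(u \right)} = u + 2 u^{2}$ ($g{\left(u \right)} = \left(u^{2} + u u\right) + u = \left(u^{2} + u^{2}\right) + u = 2 u^{2} + u = u + 2 u^{2}$)
$F{\left(10 \right)} g{\left(\left(-1\right) \left(-6\right) \right)} = \frac{7}{24} \cdot 10 \left(-1\right) \left(-6\right) \left(1 + 2 \left(\left(-1\right) \left(-6\right)\right)\right) = \frac{35 \cdot 6 \left(1 + 2 \cdot 6\right)}{12} = \frac{35 \cdot 6 \left(1 + 12\right)}{12} = \frac{35 \cdot 6 \cdot 13}{12} = \frac{35}{12} \cdot 78 = \frac{455}{2}$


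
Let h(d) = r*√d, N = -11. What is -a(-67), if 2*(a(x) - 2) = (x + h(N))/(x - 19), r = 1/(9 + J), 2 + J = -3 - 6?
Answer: -411/172 - I*√11/344 ≈ -2.3895 - 0.0096413*I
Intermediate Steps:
J = -11 (J = -2 + (-3 - 6) = -2 - 9 = -11)
r = -½ (r = 1/(9 - 11) = 1/(-2) = -½ ≈ -0.50000)
h(d) = -√d/2
a(x) = 2 + (x - I*√11/2)/(2*(-19 + x)) (a(x) = 2 + ((x - I*√11/2)/(x - 19))/2 = 2 + ((x - I*√11/2)/(-19 + x))/2 = 2 + (x - I*√11/2)/(2*(-19 + x)))
-a(-67) = -(-152 + 10*(-67) - I*√11)/(4*(-19 - 67)) = -(-152 - 670 - I*√11)/(4*(-86)) = -(-1)*(-822 - I*√11)/(4*86) = -(411/172 + I*√11/344) = -411/172 - I*√11/344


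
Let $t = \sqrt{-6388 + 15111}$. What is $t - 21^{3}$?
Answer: $-9261 + \sqrt{8723} \approx -9167.6$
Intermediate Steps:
$t = \sqrt{8723} \approx 93.397$
$t - 21^{3} = \sqrt{8723} - 21^{3} = \sqrt{8723} - 9261 = -9261 + \sqrt{8723}$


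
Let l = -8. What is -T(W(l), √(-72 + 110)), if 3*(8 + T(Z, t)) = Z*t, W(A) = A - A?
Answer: 8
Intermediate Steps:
W(A) = 0
T(Z, t) = -8 + Z*t/3 (T(Z, t) = -8 + (Z*t)/3 = -8 + Z*t/3)
-T(W(l), √(-72 + 110)) = -(-8 + (⅓)*0*√(-72 + 110)) = -(-8 + (⅓)*0*√38) = -(-8 + 0) = -1*(-8) = 8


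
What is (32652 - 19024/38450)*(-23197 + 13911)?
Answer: -5829056095768/19225 ≈ -3.0320e+8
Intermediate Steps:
(32652 - 19024/38450)*(-23197 + 13911) = (32652 - 19024*1/38450)*(-9286) = (32652 - 9512/19225)*(-9286) = (627725188/19225)*(-9286) = -5829056095768/19225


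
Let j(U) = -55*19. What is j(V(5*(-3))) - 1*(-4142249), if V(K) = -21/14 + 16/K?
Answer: 4141204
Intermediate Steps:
V(K) = -3/2 + 16/K (V(K) = -21*1/14 + 16/K = -3/2 + 16/K)
j(U) = -1045
j(V(5*(-3))) - 1*(-4142249) = -1045 - 1*(-4142249) = -1045 + 4142249 = 4141204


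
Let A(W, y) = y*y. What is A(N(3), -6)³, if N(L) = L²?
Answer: 46656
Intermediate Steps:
A(W, y) = y²
A(N(3), -6)³ = ((-6)²)³ = 36³ = 46656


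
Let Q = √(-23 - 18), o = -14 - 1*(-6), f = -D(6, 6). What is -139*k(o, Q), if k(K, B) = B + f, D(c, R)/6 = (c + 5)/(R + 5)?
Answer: 834 - 139*I*√41 ≈ 834.0 - 890.03*I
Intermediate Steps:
D(c, R) = 6*(5 + c)/(5 + R) (D(c, R) = 6*((c + 5)/(R + 5)) = 6*((5 + c)/(5 + R)) = 6*(5 + c)/(5 + R))
f = -6 (f = -6*(5 + 6)/(5 + 6) = -6*11/11 = -1*6 = -6)
o = -8 (o = -14 + 6 = -8)
Q = I*√41 (Q = √(-41) = I*√41 ≈ 6.4031*I)
k(K, B) = -6 + B (k(K, B) = B - 6 = -6 + B)
-139*k(o, Q) = -139*(-6 + I*√41) = 834 - 139*I*√41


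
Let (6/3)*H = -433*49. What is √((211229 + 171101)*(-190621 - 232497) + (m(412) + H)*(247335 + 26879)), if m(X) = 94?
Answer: I*√164653928043 ≈ 4.0578e+5*I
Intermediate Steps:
H = -21217/2 (H = (-433*49)/2 = (½)*(-21217) = -21217/2 ≈ -10609.)
√((211229 + 171101)*(-190621 - 232497) + (m(412) + H)*(247335 + 26879)) = √((211229 + 171101)*(-190621 - 232497) + (94 - 21217/2)*(247335 + 26879)) = √(382330*(-423118) - 21029/2*274214) = √(-161770704940 - 2883223103) = √(-164653928043) = I*√164653928043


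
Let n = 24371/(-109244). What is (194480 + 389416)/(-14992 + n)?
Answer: -63787134624/1637810419 ≈ -38.947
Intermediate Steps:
n = -24371/109244 (n = 24371*(-1/109244) = -24371/109244 ≈ -0.22309)
(194480 + 389416)/(-14992 + n) = (194480 + 389416)/(-14992 - 24371/109244) = 583896/(-1637810419/109244) = 583896*(-109244/1637810419) = -63787134624/1637810419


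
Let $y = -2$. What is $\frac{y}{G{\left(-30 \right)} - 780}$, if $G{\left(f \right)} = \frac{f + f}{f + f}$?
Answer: $\frac{2}{779} \approx 0.0025674$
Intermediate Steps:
$G{\left(f \right)} = 1$ ($G{\left(f \right)} = \frac{2 f}{2 f} = 2 f \frac{1}{2 f} = 1$)
$\frac{y}{G{\left(-30 \right)} - 780} = - \frac{2}{1 - 780} = - \frac{2}{-779} = \left(-2\right) \left(- \frac{1}{779}\right) = \frac{2}{779}$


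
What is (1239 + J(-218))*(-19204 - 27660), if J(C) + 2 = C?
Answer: -47754416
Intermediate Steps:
J(C) = -2 + C
(1239 + J(-218))*(-19204 - 27660) = (1239 + (-2 - 218))*(-19204 - 27660) = (1239 - 220)*(-46864) = 1019*(-46864) = -47754416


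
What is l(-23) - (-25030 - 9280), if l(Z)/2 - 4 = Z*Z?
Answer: 35376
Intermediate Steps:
l(Z) = 8 + 2*Z**2 (l(Z) = 8 + 2*(Z*Z) = 8 + 2*Z**2)
l(-23) - (-25030 - 9280) = (8 + 2*(-23)**2) - (-25030 - 9280) = (8 + 2*529) - 1*(-34310) = (8 + 1058) + 34310 = 1066 + 34310 = 35376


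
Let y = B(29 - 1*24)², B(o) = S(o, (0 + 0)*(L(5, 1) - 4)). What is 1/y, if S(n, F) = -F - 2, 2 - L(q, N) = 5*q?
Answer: ¼ ≈ 0.25000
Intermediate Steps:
L(q, N) = 2 - 5*q
S(n, F) = -2 - F
B(o) = -2 (B(o) = -2 - (0 + 0)*((2 - 5*5) - 4) = -2 - 0*((2 - 25) - 4) = -2 - 0*(-23 - 4) = -2 - 0*(-27) = -2 - 1*0 = -2 + 0 = -2)
y = 4 (y = (-2)² = 4)
1/y = 1/4 = ¼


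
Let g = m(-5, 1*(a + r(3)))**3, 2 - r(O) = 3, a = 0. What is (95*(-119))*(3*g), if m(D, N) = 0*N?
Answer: 0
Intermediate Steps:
r(O) = -1 (r(O) = 2 - 1*3 = 2 - 3 = -1)
m(D, N) = 0
g = 0 (g = 0**3 = 0)
(95*(-119))*(3*g) = (95*(-119))*(3*0) = -11305*0 = 0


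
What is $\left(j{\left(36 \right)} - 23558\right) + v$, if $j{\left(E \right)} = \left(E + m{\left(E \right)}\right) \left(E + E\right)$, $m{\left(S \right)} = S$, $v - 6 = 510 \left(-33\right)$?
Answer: $-35198$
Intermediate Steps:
$v = -16824$ ($v = 6 + 510 \left(-33\right) = 6 - 16830 = -16824$)
$j{\left(E \right)} = 4 E^{2}$ ($j{\left(E \right)} = \left(E + E\right) \left(E + E\right) = 2 E 2 E = 4 E^{2}$)
$\left(j{\left(36 \right)} - 23558\right) + v = \left(4 \cdot 36^{2} - 23558\right) - 16824 = \left(4 \cdot 1296 - 23558\right) - 16824 = \left(5184 - 23558\right) - 16824 = -18374 - 16824 = -35198$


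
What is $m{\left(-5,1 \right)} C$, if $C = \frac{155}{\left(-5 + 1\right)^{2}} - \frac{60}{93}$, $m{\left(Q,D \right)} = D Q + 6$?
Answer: $\frac{4485}{496} \approx 9.0423$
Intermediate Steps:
$m{\left(Q,D \right)} = 6 + D Q$
$C = \frac{4485}{496}$ ($C = \frac{155}{\left(-4\right)^{2}} - \frac{20}{31} = \frac{155}{16} - \frac{20}{31} = \frac{4485}{496} \approx 9.0423$)
$m{\left(-5,1 \right)} C = \left(6 + 1 \left(-5\right)\right) \frac{4485}{496} = \left(6 - 5\right) \frac{4485}{496} = 1 \cdot \frac{4485}{496} = \frac{4485}{496}$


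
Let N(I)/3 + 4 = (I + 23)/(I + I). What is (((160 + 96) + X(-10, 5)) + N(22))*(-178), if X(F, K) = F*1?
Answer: -928359/22 ≈ -42198.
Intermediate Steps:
X(F, K) = F
N(I) = -12 + 3*(23 + I)/(2*I) (N(I) = -12 + 3*((I + 23)/(I + I)) = -12 + 3*((23 + I)/((2*I))) = -12 + 3*((23 + I)*(1/(2*I))) = -12 + 3*((23 + I)/(2*I)) = -12 + 3*(23 + I)/(2*I))
(((160 + 96) + X(-10, 5)) + N(22))*(-178) = (((160 + 96) - 10) + (3/2)*(23 - 7*22)/22)*(-178) = ((256 - 10) + (3/2)*(1/22)*(23 - 154))*(-178) = (246 + (3/2)*(1/22)*(-131))*(-178) = (246 - 393/44)*(-178) = (10431/44)*(-178) = -928359/22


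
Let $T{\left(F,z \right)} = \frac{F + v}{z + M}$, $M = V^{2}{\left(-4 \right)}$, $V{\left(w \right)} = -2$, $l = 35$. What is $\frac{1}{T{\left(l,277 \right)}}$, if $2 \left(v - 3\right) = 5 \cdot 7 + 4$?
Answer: $\frac{562}{115} \approx 4.887$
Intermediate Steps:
$v = \frac{45}{2}$ ($v = 3 + \frac{5 \cdot 7 + 4}{2} = 3 + \frac{35 + 4}{2} = 3 + \frac{1}{2} \cdot 39 = 3 + \frac{39}{2} = \frac{45}{2} \approx 22.5$)
$M = 4$ ($M = \left(-2\right)^{2} = 4$)
$T{\left(F,z \right)} = \frac{\frac{45}{2} + F}{4 + z}$ ($T{\left(F,z \right)} = \frac{F + \frac{45}{2}}{z + 4} = \frac{\frac{45}{2} + F}{4 + z}$)
$\frac{1}{T{\left(l,277 \right)}} = \frac{1}{\frac{1}{4 + 277} \left(\frac{45}{2} + 35\right)} = \frac{1}{\frac{1}{281} \cdot \frac{115}{2}} = \frac{1}{\frac{115}{562}} = \frac{562}{115}$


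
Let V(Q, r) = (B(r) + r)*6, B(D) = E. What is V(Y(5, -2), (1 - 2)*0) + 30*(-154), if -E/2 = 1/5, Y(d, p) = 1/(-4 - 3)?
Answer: -23112/5 ≈ -4622.4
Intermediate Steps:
Y(d, p) = -⅐ (Y(d, p) = 1/(-7) = -⅐)
E = -⅖ (E = -2/5 = -2*⅕ = -⅖ ≈ -0.40000)
B(D) = -⅖
V(Q, r) = -12/5 + 6*r (V(Q, r) = (-⅖ + r)*6 = -12/5 + 6*r)
V(Y(5, -2), (1 - 2)*0) + 30*(-154) = (-12/5 + 6*((1 - 2)*0)) + 30*(-154) = (-12/5 + 6*(-1*0)) - 4620 = (-12/5 + 6*0) - 4620 = (-12/5 + 0) - 4620 = -12/5 - 4620 = -23112/5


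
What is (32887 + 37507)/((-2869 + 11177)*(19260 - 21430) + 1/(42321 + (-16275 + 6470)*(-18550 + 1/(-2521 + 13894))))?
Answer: -145647566913595132/37301286607415136707 ≈ -0.0039046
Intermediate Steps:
(32887 + 37507)/((-2869 + 11177)*(19260 - 21430) + 1/(42321 + (-16275 + 6470)*(-18550 + 1/(-2521 + 13894)))) = 70394/(8308*(-2170) + 1/(42321 - 9805*(-18550 + 1/11373))) = 70394/(-18028360 + 1/(42321 - 9805*(-18550 + 1/11373))) = 70394/(-18028360 + 1/(42321 - 9805*(-210969149/11373))) = 70394/(-18028360 + 1/(42321 + 2068552505945/11373)) = 70394/(-18028360 + 1/(2069033822678/11373)) = 70394/(-18028360 + 11373/2069033822678) = 70394/(-37301286607415136707/2069033822678) = 70394*(-2069033822678/37301286607415136707) = -145647566913595132/37301286607415136707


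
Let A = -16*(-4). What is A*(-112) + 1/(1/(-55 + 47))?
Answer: -7176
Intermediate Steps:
A = 64
A*(-112) + 1/(1/(-55 + 47)) = 64*(-112) + 1/(1/(-55 + 47)) = -7168 + 1/(1/(-8)) = -7168 + 1/(-⅛) = -7168 - 8 = -7176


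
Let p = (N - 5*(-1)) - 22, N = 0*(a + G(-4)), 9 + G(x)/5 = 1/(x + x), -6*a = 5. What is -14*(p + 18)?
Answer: -14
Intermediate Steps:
a = -⅚ (a = -⅙*5 = -⅚ ≈ -0.83333)
G(x) = -45 + 5/(2*x) (G(x) = -45 + 5/(x + x) = -45 + 5/((2*x)) = -45 + 5*(1/(2*x)) = -45 + 5/(2*x))
N = 0 (N = 0*(-⅚ + (-45 + (5/2)/(-4))) = 0*(-⅚ + (-45 + (5/2)*(-¼))) = 0*(-⅚ + (-45 - 5/8)) = 0*(-⅚ - 365/8) = 0*(-1115/24) = 0)
p = -17 (p = (0 - 5*(-1)) - 22 = (0 + 5) - 22 = 5 - 22 = -17)
-14*(p + 18) = -14*(-17 + 18) = -14*1 = -14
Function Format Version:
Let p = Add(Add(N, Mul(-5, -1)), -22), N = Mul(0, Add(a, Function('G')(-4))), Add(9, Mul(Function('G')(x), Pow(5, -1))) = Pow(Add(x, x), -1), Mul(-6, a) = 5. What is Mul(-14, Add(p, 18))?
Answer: -14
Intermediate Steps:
a = Rational(-5, 6) (a = Mul(Rational(-1, 6), 5) = Rational(-5, 6) ≈ -0.83333)
Function('G')(x) = Add(-45, Mul(Rational(5, 2), Pow(x, -1))) (Function('G')(x) = Add(-45, Mul(5, Pow(Add(x, x), -1))) = Add(-45, Mul(5, Pow(Mul(2, x), -1))) = Add(-45, Mul(5, Mul(Rational(1, 2), Pow(x, -1)))) = Add(-45, Mul(Rational(5, 2), Pow(x, -1))))
N = 0 (N = Mul(0, Add(Rational(-5, 6), Add(-45, Mul(Rational(5, 2), Pow(-4, -1))))) = Mul(0, Add(Rational(-5, 6), Add(-45, Mul(Rational(5, 2), Rational(-1, 4))))) = Mul(0, Add(Rational(-5, 6), Add(-45, Rational(-5, 8)))) = Mul(0, Add(Rational(-5, 6), Rational(-365, 8))) = Mul(0, Rational(-1115, 24)) = 0)
p = -17 (p = Add(Add(0, Mul(-5, -1)), -22) = Add(Add(0, 5), -22) = Add(5, -22) = -17)
Mul(-14, Add(p, 18)) = Mul(-14, Add(-17, 18)) = Mul(-14, 1) = -14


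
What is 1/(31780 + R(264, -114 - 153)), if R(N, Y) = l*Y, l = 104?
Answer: 1/4012 ≈ 0.00024925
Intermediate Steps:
R(N, Y) = 104*Y
1/(31780 + R(264, -114 - 153)) = 1/(31780 + 104*(-114 - 153)) = 1/(31780 + 104*(-267)) = 1/(31780 - 27768) = 1/4012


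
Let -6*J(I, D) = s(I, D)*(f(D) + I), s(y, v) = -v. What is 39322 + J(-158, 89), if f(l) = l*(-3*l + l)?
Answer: -594034/3 ≈ -1.9801e+5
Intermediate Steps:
f(l) = -2*l² (f(l) = l*(-2*l) = -2*l²)
J(I, D) = D*(I - 2*D²)/6 (J(I, D) = -(-D)*(-2*D² + I)/6 = -(-D)*(I - 2*D²)/6 = -(-1)*D*(I - 2*D²)/6 = D*(I - 2*D²)/6)
39322 + J(-158, 89) = 39322 + (⅙)*89*(-158 - 2*89²) = 39322 + (⅙)*89*(-158 - 2*7921) = 39322 + (⅙)*89*(-158 - 15842) = 39322 + (⅙)*89*(-16000) = 39322 - 712000/3 = -594034/3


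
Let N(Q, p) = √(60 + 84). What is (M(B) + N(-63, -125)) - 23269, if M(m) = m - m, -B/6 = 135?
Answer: -23257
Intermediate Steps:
B = -810 (B = -6*135 = -810)
N(Q, p) = 12 (N(Q, p) = √144 = 12)
M(m) = 0
(M(B) + N(-63, -125)) - 23269 = (0 + 12) - 23269 = 12 - 23269 = -23257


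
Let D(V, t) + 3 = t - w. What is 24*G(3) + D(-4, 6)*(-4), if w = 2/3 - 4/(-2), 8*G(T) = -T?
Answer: -31/3 ≈ -10.333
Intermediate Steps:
G(T) = -T/8 (G(T) = (-T)/8 = -T/8)
w = 8/3 (w = 2*(⅓) - 4*(-½) = ⅔ + 2 = 8/3 ≈ 2.6667)
D(V, t) = -17/3 + t (D(V, t) = -3 + (t - 1*8/3) = -3 + (t - 8/3) = -3 + (-8/3 + t) = -17/3 + t)
24*G(3) + D(-4, 6)*(-4) = 24*(-⅛*3) + (-17/3 + 6)*(-4) = 24*(-3/8) + (⅓)*(-4) = -9 - 4/3 = -31/3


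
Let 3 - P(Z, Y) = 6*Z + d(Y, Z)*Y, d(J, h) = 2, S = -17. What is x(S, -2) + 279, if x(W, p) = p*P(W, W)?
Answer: 1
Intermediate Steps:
P(Z, Y) = 3 - 6*Z - 2*Y (P(Z, Y) = 3 - (6*Z + 2*Y) = 3 - (2*Y + 6*Z) = 3 + (-6*Z - 2*Y) = 3 - 6*Z - 2*Y)
x(W, p) = p*(3 - 8*W) (x(W, p) = p*(3 - 6*W - 2*W) = p*(3 - 8*W))
x(S, -2) + 279 = -2*(3 - 8*(-17)) + 279 = -2*(3 + 136) + 279 = -2*139 + 279 = -278 + 279 = 1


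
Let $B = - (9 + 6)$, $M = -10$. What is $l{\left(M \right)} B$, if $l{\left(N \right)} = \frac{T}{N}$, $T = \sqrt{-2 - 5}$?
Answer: $\frac{3 i \sqrt{7}}{2} \approx 3.9686 i$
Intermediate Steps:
$T = i \sqrt{7}$ ($T = \sqrt{-7} = i \sqrt{7} \approx 2.6458 i$)
$l{\left(N \right)} = \frac{i \sqrt{7}}{N}$
$B = -15$ ($B = \left(-1\right) 15 = -15$)
$l{\left(M \right)} B = \frac{i \sqrt{7}}{-10} \left(-15\right) = i \sqrt{7} \left(- \frac{1}{10}\right) \left(-15\right) = - \frac{i \sqrt{7}}{10} \left(-15\right) = \frac{3 i \sqrt{7}}{2}$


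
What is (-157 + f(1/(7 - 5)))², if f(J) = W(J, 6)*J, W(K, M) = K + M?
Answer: 378225/16 ≈ 23639.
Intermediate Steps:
f(J) = J*(6 + J) (f(J) = (J + 6)*J = (6 + J)*J = J*(6 + J))
(-157 + f(1/(7 - 5)))² = (-157 + (6 + 1/(7 - 5))/(7 - 5))² = (-157 + (6 + 1/2)/2)² = (-157 + (6 + ½)/2)² = (-157 + (½)*(13/2))² = (-157 + 13/4)² = (-615/4)² = 378225/16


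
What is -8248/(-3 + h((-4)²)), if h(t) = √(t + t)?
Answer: -24744/23 - 32992*√2/23 ≈ -3104.4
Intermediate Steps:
h(t) = √2*√t (h(t) = √(2*t) = √2*√t)
-8248/(-3 + h((-4)²)) = -8248/(-3 + √2*√((-4)²)) = -8248/(-3 + √2*√16) = -8248/(-3 + √2*4) = -8248/(-3 + 4*√2)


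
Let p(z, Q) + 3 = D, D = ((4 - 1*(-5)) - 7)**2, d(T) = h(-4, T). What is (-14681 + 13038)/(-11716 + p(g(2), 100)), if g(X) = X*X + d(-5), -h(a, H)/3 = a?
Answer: 1643/11715 ≈ 0.14025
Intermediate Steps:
h(a, H) = -3*a
d(T) = 12 (d(T) = -3*(-4) = 12)
D = 4 (D = ((4 + 5) - 7)**2 = (9 - 7)**2 = 2**2 = 4)
g(X) = 12 + X**2 (g(X) = X*X + 12 = X**2 + 12 = 12 + X**2)
p(z, Q) = 1 (p(z, Q) = -3 + 4 = 1)
(-14681 + 13038)/(-11716 + p(g(2), 100)) = (-14681 + 13038)/(-11716 + 1) = -1643/(-11715) = -1643*(-1/11715) = 1643/11715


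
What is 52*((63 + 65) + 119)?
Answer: 12844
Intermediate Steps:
52*((63 + 65) + 119) = 52*(128 + 119) = 52*247 = 12844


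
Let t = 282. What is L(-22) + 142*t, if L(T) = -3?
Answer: 40041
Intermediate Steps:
L(-22) + 142*t = -3 + 142*282 = -3 + 40044 = 40041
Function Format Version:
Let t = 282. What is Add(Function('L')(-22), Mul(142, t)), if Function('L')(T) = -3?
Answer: 40041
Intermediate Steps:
Add(Function('L')(-22), Mul(142, t)) = Add(-3, Mul(142, 282)) = Add(-3, 40044) = 40041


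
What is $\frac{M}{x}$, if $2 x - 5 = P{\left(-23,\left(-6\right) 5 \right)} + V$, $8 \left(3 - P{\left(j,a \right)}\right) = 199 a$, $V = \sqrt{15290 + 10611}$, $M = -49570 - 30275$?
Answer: $- \frac{1927138920}{8687873} + \frac{2555040 \sqrt{25901}}{8687873} \approx -174.49$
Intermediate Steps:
$M = -79845$
$V = \sqrt{25901} \approx 160.94$
$P{\left(j,a \right)} = 3 - \frac{199 a}{8}$
$x = \frac{3017}{8} + \frac{\sqrt{25901}}{2}$ ($x = \frac{5}{2} + \frac{\left(3 - \frac{199 \left(\left(-6\right) 5\right)}{8}\right) + \sqrt{25901}}{2} = \frac{5}{2} + \frac{\left(3 - - \frac{2985}{4}\right) + \sqrt{25901}}{2} = \frac{5}{2} + \frac{\left(3 + \frac{2985}{4}\right) + \sqrt{25901}}{2} = \frac{5}{2} + \frac{\frac{2997}{4} + \sqrt{25901}}{2} = \frac{5}{2} + \left(\frac{2997}{8} + \frac{\sqrt{25901}}{2}\right) = \frac{3017}{8} + \frac{\sqrt{25901}}{2} \approx 457.59$)
$\frac{M}{x} = - \frac{79845}{\frac{3017}{8} + \frac{\sqrt{25901}}{2}}$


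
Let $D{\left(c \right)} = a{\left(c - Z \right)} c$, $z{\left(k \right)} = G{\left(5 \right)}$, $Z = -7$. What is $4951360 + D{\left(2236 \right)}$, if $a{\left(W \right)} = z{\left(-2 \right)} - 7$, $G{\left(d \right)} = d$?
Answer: $4946888$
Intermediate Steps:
$z{\left(k \right)} = 5$
$a{\left(W \right)} = -2$ ($a{\left(W \right)} = 5 - 7 = -2$)
$D{\left(c \right)} = - 2 c$
$4951360 + D{\left(2236 \right)} = 4951360 - 4472 = 4946888$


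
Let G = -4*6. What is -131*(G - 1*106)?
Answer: 17030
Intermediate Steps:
G = -24
-131*(G - 1*106) = -131*(-24 - 1*106) = -131*(-24 - 106) = -131*(-130) = 17030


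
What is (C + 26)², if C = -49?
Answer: 529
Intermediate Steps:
(C + 26)² = (-49 + 26)² = (-23)² = 529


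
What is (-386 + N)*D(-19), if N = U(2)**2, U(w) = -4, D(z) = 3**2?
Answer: -3330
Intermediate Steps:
D(z) = 9
N = 16 (N = (-4)**2 = 16)
(-386 + N)*D(-19) = (-386 + 16)*9 = -370*9 = -3330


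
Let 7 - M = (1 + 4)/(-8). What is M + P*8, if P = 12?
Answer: 829/8 ≈ 103.63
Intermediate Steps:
M = 61/8 (M = 7 - (1 + 4)/(-8) = 7 - 5*(-1)/8 = 7 - 1*(-5/8) = 7 + 5/8 = 61/8 ≈ 7.6250)
M + P*8 = 61/8 + 12*8 = 61/8 + 96 = 829/8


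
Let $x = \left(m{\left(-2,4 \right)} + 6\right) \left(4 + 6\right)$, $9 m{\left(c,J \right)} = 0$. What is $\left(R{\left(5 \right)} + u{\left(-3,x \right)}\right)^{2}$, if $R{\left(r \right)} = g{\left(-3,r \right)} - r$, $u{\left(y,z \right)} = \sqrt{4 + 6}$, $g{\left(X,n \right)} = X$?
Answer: $\left(8 - \sqrt{10}\right)^{2} \approx 23.404$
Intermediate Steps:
$m{\left(c,J \right)} = 0$ ($m{\left(c,J \right)} = \frac{1}{9} \cdot 0 = 0$)
$x = 60$ ($x = \left(0 + 6\right) \left(4 + 6\right) = 6 \cdot 10 = 60$)
$u{\left(y,z \right)} = \sqrt{10}$
$R{\left(r \right)} = -3 - r$
$\left(R{\left(5 \right)} + u{\left(-3,x \right)}\right)^{2} = \left(\left(-3 - 5\right) + \sqrt{10}\right)^{2} = \left(-8 + \sqrt{10}\right)^{2}$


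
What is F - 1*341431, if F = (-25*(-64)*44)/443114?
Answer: -75646392867/221557 ≈ -3.4143e+5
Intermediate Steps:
F = 35200/221557 (F = (1600*44)*(1/443114) = 70400*(1/443114) = 35200/221557 ≈ 0.15888)
F - 1*341431 = 35200/221557 - 1*341431 = 35200/221557 - 341431 = -75646392867/221557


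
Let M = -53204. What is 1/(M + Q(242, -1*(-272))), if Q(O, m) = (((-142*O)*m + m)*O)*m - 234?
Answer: -1/615239603902 ≈ -1.6254e-12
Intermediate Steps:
Q(O, m) = -234 + O*m*(m - 142*O*m) (Q(O, m) = ((-142*O*m + m)*O)*m - 234 = ((m - 142*O*m)*O)*m - 234 = (O*(m - 142*O*m))*m - 234 = O*m*(m - 142*O*m) - 234 = -234 + O*m*(m - 142*O*m))
1/(M + Q(242, -1*(-272))) = 1/(-53204 + (-234 + 242*(-1*(-272))² - 142*242²*(-1*(-272))²)) = 1/(-53204 + (-234 + 242*272² - 142*58564*272²)) = 1/(-53204 + (-234 + 242*73984 - 142*58564*73984)) = 1/(-53204 + (-234 + 17904128 - 615257454592)) = 1/(-53204 - 615239550698) = 1/(-615239603902) = -1/615239603902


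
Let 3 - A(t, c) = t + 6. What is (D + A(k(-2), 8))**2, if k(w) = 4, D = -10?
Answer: 289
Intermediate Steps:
A(t, c) = -3 - t (A(t, c) = 3 - (t + 6) = 3 - (6 + t) = 3 + (-6 - t) = -3 - t)
(D + A(k(-2), 8))**2 = (-10 + (-3 - 1*4))**2 = (-10 + (-3 - 4))**2 = (-10 - 7)**2 = (-17)**2 = 289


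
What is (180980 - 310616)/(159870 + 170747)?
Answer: -129636/330617 ≈ -0.39210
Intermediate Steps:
(180980 - 310616)/(159870 + 170747) = -129636/330617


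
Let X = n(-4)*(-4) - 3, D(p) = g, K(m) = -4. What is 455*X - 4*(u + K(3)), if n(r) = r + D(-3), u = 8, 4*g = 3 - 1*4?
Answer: 6354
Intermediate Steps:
g = -1/4 (g = (3 - 1*4)/4 = (3 - 4)/4 = (1/4)*(-1) = -1/4 ≈ -0.25000)
D(p) = -1/4
n(r) = -1/4 + r (n(r) = r - 1/4 = -1/4 + r)
X = 14 (X = (-1/4 - 4)*(-4) - 3 = -17/4*(-4) - 3 = 17 - 3 = 14)
455*X - 4*(u + K(3)) = 455*14 - 4*(8 - 4) = 6370 - 4*4 = 6370 - 16 = 6354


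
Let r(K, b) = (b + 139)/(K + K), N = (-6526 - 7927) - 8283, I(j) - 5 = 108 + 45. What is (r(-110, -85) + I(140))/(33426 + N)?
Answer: 17353/1175900 ≈ 0.014757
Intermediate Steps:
I(j) = 158 (I(j) = 5 + (108 + 45) = 5 + 153 = 158)
N = -22736 (N = -14453 - 8283 = -22736)
r(K, b) = (139 + b)/(2*K) (r(K, b) = (139 + b)/((2*K)) = (139 + b)*(1/(2*K)) = (139 + b)/(2*K))
(r(-110, -85) + I(140))/(33426 + N) = ((½)*(139 - 85)/(-110) + 158)/(33426 - 22736) = ((½)*(-1/110)*54 + 158)/10690 = (-27/110 + 158)*(1/10690) = (17353/110)*(1/10690) = 17353/1175900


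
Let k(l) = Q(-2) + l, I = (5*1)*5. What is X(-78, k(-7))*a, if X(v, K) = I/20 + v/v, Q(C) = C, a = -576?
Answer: -1296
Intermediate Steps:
I = 25 (I = 5*5 = 25)
k(l) = -2 + l
X(v, K) = 9/4 (X(v, K) = 25/20 + v/v = 25*(1/20) + 1 = 5/4 + 1 = 9/4)
X(-78, k(-7))*a = (9/4)*(-576) = -1296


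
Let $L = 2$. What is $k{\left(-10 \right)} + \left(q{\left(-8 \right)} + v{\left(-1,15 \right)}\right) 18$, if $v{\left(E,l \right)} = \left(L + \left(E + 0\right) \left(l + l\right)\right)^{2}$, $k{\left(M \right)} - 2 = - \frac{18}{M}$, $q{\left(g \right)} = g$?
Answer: $\frac{69859}{5} \approx 13972.0$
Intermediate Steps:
$k{\left(M \right)} = 2 - \frac{18}{M}$
$v{\left(E,l \right)} = \left(2 + 2 E l\right)^{2}$ ($v{\left(E,l \right)} = \left(2 + \left(E + 0\right) \left(l + l\right)\right)^{2} = \left(2 + E 2 l\right)^{2} = \left(2 + 2 E l\right)^{2}$)
$k{\left(-10 \right)} + \left(q{\left(-8 \right)} + v{\left(-1,15 \right)}\right) 18 = \left(2 - \frac{18}{-10}\right) + \left(-8 + 4 \left(1 - 15\right)^{2}\right) 18 = \left(2 - - \frac{9}{5}\right) + \left(-8 + 4 \left(1 - 15\right)^{2}\right) 18 = \left(2 + \frac{9}{5}\right) + \left(-8 + 4 \left(-14\right)^{2}\right) 18 = \frac{19}{5} + \left(-8 + 4 \cdot 196\right) 18 = \frac{19}{5} + \left(-8 + 784\right) 18 = \frac{19}{5} + 776 \cdot 18 = \frac{19}{5} + 13968 = \frac{69859}{5}$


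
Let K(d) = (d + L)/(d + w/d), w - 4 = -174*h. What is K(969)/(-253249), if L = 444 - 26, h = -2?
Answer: -79059/13992945761 ≈ -5.6499e-6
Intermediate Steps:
L = 418
w = 352 (w = 4 - 174*(-2) = 4 + 348 = 352)
K(d) = (418 + d)/(d + 352/d) (K(d) = (d + 418)/(d + 352/d) = (418 + d)/(d + 352/d))
K(969)/(-253249) = (969*(418 + 969)/(352 + 969²))/(-253249) = (969*1387/(352 + 938961))*(-1/253249) = (969*1387/939313)*(-1/253249) = (969*(1/939313)*1387)*(-1/253249) = (1344003/939313)*(-1/253249) = -79059/13992945761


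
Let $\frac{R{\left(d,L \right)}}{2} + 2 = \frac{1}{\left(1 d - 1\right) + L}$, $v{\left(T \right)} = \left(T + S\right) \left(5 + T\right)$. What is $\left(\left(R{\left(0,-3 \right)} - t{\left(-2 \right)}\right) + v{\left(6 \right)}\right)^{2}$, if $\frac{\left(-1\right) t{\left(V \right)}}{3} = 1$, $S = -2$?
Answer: $\frac{7225}{4} \approx 1806.3$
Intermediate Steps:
$t{\left(V \right)} = -3$ ($t{\left(V \right)} = \left(-3\right) 1 = -3$)
$v{\left(T \right)} = \left(-2 + T\right) \left(5 + T\right)$ ($v{\left(T \right)} = \left(T - 2\right) \left(5 + T\right) = \left(-2 + T\right) \left(5 + T\right)$)
$R{\left(d,L \right)} = -4 + \frac{2}{-1 + L + d}$ ($R{\left(d,L \right)} = -4 + \frac{2}{\left(1 d - 1\right) + L} = -4 + \frac{2}{\left(d - 1\right) + L} = -4 + \frac{2}{\left(-1 + d\right) + L} = -4 + \frac{2}{-1 + L + d}$)
$\left(\left(R{\left(0,-3 \right)} - t{\left(-2 \right)}\right) + v{\left(6 \right)}\right)^{2} = \left(\left(\frac{2 \left(3 - -6 - 0\right)}{-1 - 3 + 0} - -3\right) + \left(-10 + 6^{2} + 3 \cdot 6\right)\right)^{2} = \left(\left(\frac{2 \left(3 + 6 + 0\right)}{-4} + 3\right) + \left(-10 + 36 + 18\right)\right)^{2} = \left(\left(2 \left(- \frac{1}{4}\right) 9 + 3\right) + 44\right)^{2} = \left(\left(- \frac{9}{2} + 3\right) + 44\right)^{2} = \left(- \frac{3}{2} + 44\right)^{2} = \left(\frac{85}{2}\right)^{2} = \frac{7225}{4}$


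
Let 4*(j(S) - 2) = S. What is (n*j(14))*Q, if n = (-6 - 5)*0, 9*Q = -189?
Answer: 0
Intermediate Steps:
j(S) = 2 + S/4
Q = -21 (Q = (⅑)*(-189) = -21)
n = 0 (n = -11*0 = 0)
(n*j(14))*Q = (0*(2 + (¼)*14))*(-21) = (0*(2 + 7/2))*(-21) = (0*(11/2))*(-21) = 0*(-21) = 0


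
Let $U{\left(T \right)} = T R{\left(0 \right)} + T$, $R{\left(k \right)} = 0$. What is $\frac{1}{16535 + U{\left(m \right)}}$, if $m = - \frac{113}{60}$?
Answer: $\frac{60}{991987} \approx 6.0485 \cdot 10^{-5}$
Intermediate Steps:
$m = - \frac{113}{60}$ ($m = \left(-113\right) \frac{1}{60} = - \frac{113}{60} \approx -1.8833$)
$U{\left(T \right)} = T$ ($U{\left(T \right)} = T 0 + T = 0 + T = T$)
$\frac{1}{16535 + U{\left(m \right)}} = \frac{1}{16535 - \frac{113}{60}} = \frac{1}{\frac{991987}{60}} = \frac{60}{991987}$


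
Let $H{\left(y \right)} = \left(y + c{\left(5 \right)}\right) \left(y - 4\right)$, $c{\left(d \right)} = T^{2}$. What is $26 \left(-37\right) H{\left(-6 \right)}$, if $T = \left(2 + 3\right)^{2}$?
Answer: $5954780$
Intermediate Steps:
$T = 25$ ($T = 5^{2} = 25$)
$c{\left(d \right)} = 625$ ($c{\left(d \right)} = 25^{2} = 625$)
$H{\left(y \right)} = \left(-4 + y\right) \left(625 + y\right)$ ($H{\left(y \right)} = \left(y + 625\right) \left(y - 4\right) = \left(625 + y\right) \left(-4 + y\right) = \left(-4 + y\right) \left(625 + y\right)$)
$26 \left(-37\right) H{\left(-6 \right)} = 26 \left(-37\right) \left(-2500 + \left(-6\right)^{2} + 621 \left(-6\right)\right) = - 962 \left(-2500 + 36 - 3726\right) = \left(-962\right) \left(-6190\right) = 5954780$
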